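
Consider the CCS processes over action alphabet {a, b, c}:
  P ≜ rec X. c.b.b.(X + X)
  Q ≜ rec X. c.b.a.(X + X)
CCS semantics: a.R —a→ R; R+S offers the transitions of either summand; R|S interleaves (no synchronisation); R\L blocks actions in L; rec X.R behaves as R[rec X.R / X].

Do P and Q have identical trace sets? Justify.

trace-distinct — witness ⟨cbb⟩

LTS(P): 4 reachable states
  s0 = rec X. c.b.b.(X + X) ⊢ --c--▸ s1
  s1 = b.b.((rec X. c.b.b.(X + X)) + (rec X. c.b.b.(X + X))) ⊢ --b--▸ s2
  s2 = b.((rec X. c.b.b.(X + X)) + (rec X. c.b.b.(X + X))) ⊢ --b--▸ s3
  s3 = (rec X. c.b.b.(X + X)) + (rec X. c.b.b.(X + X)) ⊢ --c--▸ s1
LTS(Q): 4 reachable states
  t0 = rec X. c.b.a.(X + X) ⊢ --c--▸ t1
  t1 = b.a.((rec X. c.b.a.(X + X)) + (rec X. c.b.a.(X + X))) ⊢ --b--▸ t2
  t2 = a.((rec X. c.b.a.(X + X)) + (rec X. c.b.a.(X + X))) ⊢ --a--▸ t3
  t3 = (rec X. c.b.a.(X + X)) + (rec X. c.b.a.(X + X)) ⊢ --c--▸ t1
Run σ = ⟨cbb⟩ on P: start {s0}
  after c @ step 1: {s1}
  after b @ step 2: {s2}
  after b @ step 3: {s3}
  P completes σ.
Run σ = ⟨cbb⟩ on Q: start {t0}
  after c @ step 1: {t1}
  after b @ step 2: {t2}
  after b @ step 3: no successor for Q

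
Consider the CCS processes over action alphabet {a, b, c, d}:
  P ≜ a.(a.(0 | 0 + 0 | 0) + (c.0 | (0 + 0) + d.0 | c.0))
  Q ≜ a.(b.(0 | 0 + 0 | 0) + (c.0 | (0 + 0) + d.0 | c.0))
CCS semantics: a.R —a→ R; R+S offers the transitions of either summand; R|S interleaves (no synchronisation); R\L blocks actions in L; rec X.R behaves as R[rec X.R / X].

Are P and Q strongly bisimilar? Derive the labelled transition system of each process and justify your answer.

NO

LTS(P): 7 reachable states
  s0 = a.(a.(0 | 0 + 0 | 0) + (c.0 | (0 + 0) + d.0 | c.0)) | =a=> s1
  s1 = a.(0 | 0 + 0 | 0) + (c.0 | (0 + 0) + d.0 | c.0) | =a=> s2, =c=> s3, =c=> s4, =d=> s5
  s2 = 0 | 0 + 0 | 0 | ·
  s3 = 0 | (0 + 0) | ·
  s4 = d.0 | 0 | =d=> s6
  s5 = 0 | c.0 | =c=> s6
  s6 = 0 | 0 | ·
LTS(Q): 7 reachable states
  t0 = a.(b.(0 | 0 + 0 | 0) + (c.0 | (0 + 0) + d.0 | c.0)) | =a=> t1
  t1 = b.(0 | 0 + 0 | 0) + (c.0 | (0 + 0) + d.0 | c.0) | =b=> t2, =c=> t3, =c=> t4, =d=> t5
  t2 = 0 | 0 + 0 | 0 | ·
  t3 = 0 | (0 + 0) | ·
  t4 = d.0 | 0 | =d=> t6
  t5 = 0 | c.0 | =c=> t6
  t6 = 0 | 0 | ·
Partition-refinement fixed point:
  B0 = {s0}
  B1 = {s1}
  B2 = {s2, s3, s6, t2, t3, t6}
  B3 = {s5, t5}
  B4 = {s4, t4}
  B5 = {t0}
  B6 = {t1}
s0 ∈ B0, t0 ∈ B5 → different blocks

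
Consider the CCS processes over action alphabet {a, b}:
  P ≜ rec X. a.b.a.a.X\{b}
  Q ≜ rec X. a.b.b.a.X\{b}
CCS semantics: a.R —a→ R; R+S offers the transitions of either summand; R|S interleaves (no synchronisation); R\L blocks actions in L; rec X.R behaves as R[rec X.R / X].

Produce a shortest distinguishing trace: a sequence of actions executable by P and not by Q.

P's transition system — 6 states:
  m0 = rec X. a.b.a.a.X\{b} :: =a=> m1
  m1 = b.a.a.(rec X. a.b.a.a.X\{b})\{b} :: =b=> m2
  m2 = a.a.(rec X. a.b.a.a.X\{b})\{b} :: =a=> m3
  m3 = a.(rec X. a.b.a.a.X\{b})\{b} :: =a=> m4
  m4 = (rec X. a.b.a.a.X\{b})\{b} :: =a=> m5
  m5 = (b.a.a.(rec X. a.b.a.a.X\{b})\{b})\{b} :: ∅
Q's transition system — 6 states:
  n0 = rec X. a.b.b.a.X\{b} :: =a=> n1
  n1 = b.b.a.(rec X. a.b.b.a.X\{b})\{b} :: =b=> n2
  n2 = b.a.(rec X. a.b.b.a.X\{b})\{b} :: =b=> n3
  n3 = a.(rec X. a.b.b.a.X\{b})\{b} :: =a=> n4
  n4 = (rec X. a.b.b.a.X\{b})\{b} :: =a=> n5
  n5 = (b.b.a.(rec X. a.b.b.a.X\{b})\{b})\{b} :: ∅
Run σ = ⟨aba⟩ on P: start {m0}
  [1] a ⇒ {m1}
  [2] b ⇒ {m2}
  [3] a ⇒ {m3}
  — P admits the full trace.
Run σ = ⟨aba⟩ on Q: start {n0}
  [1] a ⇒ {n1}
  [2] b ⇒ {n2}
  [3] a ⇒ ∅ (Q stuck)

aba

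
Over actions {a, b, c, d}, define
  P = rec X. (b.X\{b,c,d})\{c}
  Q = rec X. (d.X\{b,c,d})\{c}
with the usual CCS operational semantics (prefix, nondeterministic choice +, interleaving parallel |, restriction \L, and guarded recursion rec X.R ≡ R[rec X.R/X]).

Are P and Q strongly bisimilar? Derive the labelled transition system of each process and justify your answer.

P's transition system — 2 states:
  s0 = rec X. (b.X\{b,c,d})\{c} :: -b-> s1
  s1 = (rec X. (b.X\{b,c,d})\{c})\{b,c,d}\{c} :: deadlocked
Q's transition system — 2 states:
  t0 = rec X. (d.X\{b,c,d})\{c} :: -d-> t1
  t1 = (rec X. (d.X\{b,c,d})\{c})\{b,c,d}\{c} :: deadlocked
Partition-refinement fixed point:
  B0 = {s0}
  B1 = {s1, t1}
  B2 = {t0}
s0 ∈ B0, t0 ∈ B2 → different blocks

NO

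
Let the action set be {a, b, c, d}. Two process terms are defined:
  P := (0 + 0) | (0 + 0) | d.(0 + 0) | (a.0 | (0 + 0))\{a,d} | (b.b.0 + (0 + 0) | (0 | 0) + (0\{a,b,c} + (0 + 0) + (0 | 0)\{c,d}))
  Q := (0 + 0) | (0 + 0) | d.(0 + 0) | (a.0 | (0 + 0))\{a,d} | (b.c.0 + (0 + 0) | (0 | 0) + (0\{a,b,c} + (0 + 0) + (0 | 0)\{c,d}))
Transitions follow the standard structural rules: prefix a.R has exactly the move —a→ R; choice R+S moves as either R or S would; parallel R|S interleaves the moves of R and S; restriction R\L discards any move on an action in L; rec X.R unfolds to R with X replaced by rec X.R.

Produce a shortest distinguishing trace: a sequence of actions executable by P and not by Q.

bb

Reachable graph of P (6 states):
  u0 = (0 + 0) | (0 + 0) | d.(0 + 0) | (a.0 | (0 + 0))\{a,d} | (b.b.0 + (0 + 0) | (0 | 0) + (0\{a,b,c} + (0 + 0) + (0 | 0)\{c,d})) → --b--▸ u1, --d--▸ u2
  u1 = (0 + 0) | (0 + 0) | d.(0 + 0) | (a.0 | (0 + 0))\{a,d} | b.0 → --b--▸ u3, --d--▸ u4
  u2 = (0 + 0) | (0 + 0) | (0 + 0) | (a.0 | (0 + 0))\{a,d} | (b.b.0 + (0 + 0) | (0 | 0) + (0\{a,b,c} + (0 + 0) + (0 | 0)\{c,d})) → --b--▸ u4
  u3 = (0 + 0) | (0 + 0) | d.(0 + 0) | (a.0 | (0 + 0))\{a,d} | 0 → --d--▸ u5
  u4 = (0 + 0) | (0 + 0) | (0 + 0) | (a.0 | (0 + 0))\{a,d} | b.0 → --b--▸ u5
  u5 = (0 + 0) | (0 + 0) | (0 + 0) | (a.0 | (0 + 0))\{a,d} | 0 → ∅
Reachable graph of Q (6 states):
  v0 = (0 + 0) | (0 + 0) | d.(0 + 0) | (a.0 | (0 + 0))\{a,d} | (b.c.0 + (0 + 0) | (0 | 0) + (0\{a,b,c} + (0 + 0) + (0 | 0)\{c,d})) → --b--▸ v1, --d--▸ v2
  v1 = (0 + 0) | (0 + 0) | d.(0 + 0) | (a.0 | (0 + 0))\{a,d} | c.0 → --c--▸ v3, --d--▸ v4
  v2 = (0 + 0) | (0 + 0) | (0 + 0) | (a.0 | (0 + 0))\{a,d} | (b.c.0 + (0 + 0) | (0 | 0) + (0\{a,b,c} + (0 + 0) + (0 | 0)\{c,d})) → --b--▸ v4
  v3 = (0 + 0) | (0 + 0) | d.(0 + 0) | (a.0 | (0 + 0))\{a,d} | 0 → --d--▸ v5
  v4 = (0 + 0) | (0 + 0) | (0 + 0) | (a.0 | (0 + 0))\{a,d} | c.0 → --c--▸ v5
  v5 = (0 + 0) | (0 + 0) | (0 + 0) | (a.0 | (0 + 0))\{a,d} | 0 → ∅
Executing bb from P (initial set {u0}):
  step 1 (b): {u1}
  step 2 (b): {u3}
  P completes σ.
Executing bb from Q (initial set {v0}):
  step 1 (b): {v1}
  step 2 (b): no successor for Q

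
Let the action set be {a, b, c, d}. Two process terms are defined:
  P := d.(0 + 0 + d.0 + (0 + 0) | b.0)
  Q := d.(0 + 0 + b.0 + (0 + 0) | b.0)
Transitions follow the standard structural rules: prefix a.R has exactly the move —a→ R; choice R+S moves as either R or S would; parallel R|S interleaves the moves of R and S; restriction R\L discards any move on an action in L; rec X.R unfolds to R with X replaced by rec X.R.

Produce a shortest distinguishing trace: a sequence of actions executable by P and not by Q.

P's transition system — 4 states:
  p0 = d.(0 + 0 + d.0 + (0 + 0) | b.0) :: =d=> p1
  p1 = 0 + 0 + d.0 + (0 + 0) | b.0 :: =b=> p2, =d=> p3
  p2 = (0 + 0) | 0 :: (no moves)
  p3 = 0 :: (no moves)
Q's transition system — 4 states:
  q0 = d.(0 + 0 + b.0 + (0 + 0) | b.0) :: =d=> q1
  q1 = 0 + 0 + b.0 + (0 + 0) | b.0 :: =b=> q2, =b=> q3
  q2 = (0 + 0) | 0 :: (no moves)
  q3 = 0 :: (no moves)
Executing dd from P (initial set {p0}):
  step 1 (d): {p1}
  step 2 (d): {p3}
  ✓ P
Executing dd from Q (initial set {q0}):
  step 1 (d): {q1}
  step 2 (d): no successor for Q

dd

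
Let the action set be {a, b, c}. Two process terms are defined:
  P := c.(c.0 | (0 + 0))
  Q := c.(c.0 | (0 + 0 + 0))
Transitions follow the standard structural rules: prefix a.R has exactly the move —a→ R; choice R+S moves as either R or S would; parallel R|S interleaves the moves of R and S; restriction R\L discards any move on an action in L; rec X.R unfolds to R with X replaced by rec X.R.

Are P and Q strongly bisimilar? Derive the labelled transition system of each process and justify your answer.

P's transition system — 3 states:
  s0 = c.(c.0 | (0 + 0)) ⊢ =c=> s1
  s1 = c.0 | (0 + 0) ⊢ =c=> s2
  s2 = 0 | (0 + 0) ⊢ ∅
Q's transition system — 3 states:
  t0 = c.(c.0 | (0 + 0 + 0)) ⊢ =c=> t1
  t1 = c.0 | (0 + 0 + 0) ⊢ =c=> t2
  t2 = 0 | (0 + 0 + 0) ⊢ ∅
Coarsest stable partition (strong bisimilarity classes):
  B0 = {s0, t0}
  B1 = {s1, t1}
  B2 = {s2, t2}
s0 ∈ B0, t0 ∈ B0 → same block

YES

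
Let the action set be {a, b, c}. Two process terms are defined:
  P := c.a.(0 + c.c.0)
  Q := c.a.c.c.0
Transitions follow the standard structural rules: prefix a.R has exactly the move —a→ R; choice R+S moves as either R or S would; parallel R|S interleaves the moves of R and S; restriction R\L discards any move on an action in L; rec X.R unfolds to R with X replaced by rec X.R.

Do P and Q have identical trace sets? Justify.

trace-equivalent

LTS(P): 5 reachable states
  s0 = c.a.(0 + c.c.0) ⊢ --c--▸ s1
  s1 = a.(0 + c.c.0) ⊢ --a--▸ s2
  s2 = 0 + c.c.0 ⊢ --c--▸ s3
  s3 = c.0 ⊢ --c--▸ s4
  s4 = 0 ⊢ ∅
LTS(Q): 5 reachable states
  t0 = c.a.c.c.0 ⊢ --c--▸ t1
  t1 = a.c.c.0 ⊢ --a--▸ t2
  t2 = c.c.0 ⊢ --c--▸ t3
  t3 = c.0 ⊢ --c--▸ t4
  t4 = 0 ⊢ ∅
Coarsest stable partition (strong bisimilarity classes):
  B0 = {s0, t0}
  B1 = {s1, t1}
  B2 = {s2, t2}
  B3 = {s3, t3}
  B4 = {s4, t4}
s0 ∈ B0, t0 ∈ B0 → same block
Bisimilar ⇒ trace-equivalent.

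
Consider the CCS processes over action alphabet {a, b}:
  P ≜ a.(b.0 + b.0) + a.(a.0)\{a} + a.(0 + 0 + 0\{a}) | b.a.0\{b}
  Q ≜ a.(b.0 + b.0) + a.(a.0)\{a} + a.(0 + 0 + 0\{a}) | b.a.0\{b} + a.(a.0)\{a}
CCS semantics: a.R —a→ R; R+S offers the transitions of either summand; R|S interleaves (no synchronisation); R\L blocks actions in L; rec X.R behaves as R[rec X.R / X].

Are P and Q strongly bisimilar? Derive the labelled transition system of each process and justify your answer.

P ~ Q

P's transition system — 9 states:
  s0 = a.(b.0 + b.0) + a.(a.0)\{a} + a.(0 + 0 + 0\{a}) | b.a.0\{b} → ··a··> s1, ··a··> s2, ··a··> s3, ··b··> s4
  s1 = (0 + 0 + 0\{a}) | b.a.0\{b} → ··b··> s5
  s2 = (a.0)\{a} → ∅
  s3 = b.0 + b.0 → ··b··> s6
  s4 = a.(0 + 0 + 0\{a}) | a.0\{b} → ··a··> s5, ··a··> s7
  s5 = (0 + 0 + 0\{a}) | a.0\{b} → ··a··> s8
  s6 = 0 → ∅
  s7 = a.(0 + 0 + 0\{a}) | 0\{b} → ··a··> s8
  s8 = (0 + 0 + 0\{a}) | 0\{b} → ∅
Q's transition system — 9 states:
  t0 = a.(b.0 + b.0) + a.(a.0)\{a} + a.(0 + 0 + 0\{a}) | b.a.0\{b} + a.(a.0)\{a} → ··a··> t1, ··a··> t2, ··a··> t3, ··b··> t4
  t1 = (0 + 0 + 0\{a}) | b.a.0\{b} → ··b··> t5
  t2 = (a.0)\{a} → ∅
  t3 = b.0 + b.0 → ··b··> t6
  t4 = a.(0 + 0 + 0\{a}) | a.0\{b} → ··a··> t5, ··a··> t7
  t5 = (0 + 0 + 0\{a}) | a.0\{b} → ··a··> t8
  t6 = 0 → ∅
  t7 = a.(0 + 0 + 0\{a}) | 0\{b} → ··a··> t8
  t8 = (0 + 0 + 0\{a}) | 0\{b} → ∅
Partition-refinement fixed point:
  B0 = {s0, t0}
  B1 = {s3, t3}
  B2 = {s2, s6, s8, t2, t6, t8}
  B3 = {s1, t1}
  B4 = {s5, s7, t5, t7}
  B5 = {s4, t4}
s0 ∈ B0, t0 ∈ B0 → same block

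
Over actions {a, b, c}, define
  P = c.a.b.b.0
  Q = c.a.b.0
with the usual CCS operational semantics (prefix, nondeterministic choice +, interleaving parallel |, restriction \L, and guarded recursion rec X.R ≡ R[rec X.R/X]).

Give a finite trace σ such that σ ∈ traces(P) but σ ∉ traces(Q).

P's transition system — 5 states:
  p0 = c.a.b.b.0 has moves ··c··> p1
  p1 = a.b.b.0 has moves ··a··> p2
  p2 = b.b.0 has moves ··b··> p3
  p3 = b.0 has moves ··b··> p4
  p4 = 0 has moves stopped
Q's transition system — 4 states:
  q0 = c.a.b.0 has moves ··c··> q1
  q1 = a.b.0 has moves ··a··> q2
  q2 = b.0 has moves ··b··> q3
  q3 = 0 has moves stopped
Trace ⟨cabb⟩ through P, begin at {p0}:
  step 1 (c): {p1}
  step 2 (a): {p2}
  step 3 (b): {p3}
  step 4 (b): {p4}
  ✓ P
Trace ⟨cabb⟩ through Q, begin at {q0}:
  step 1 (c): {q1}
  step 2 (a): {q2}
  step 3 (b): {q3}
  step 4 (b): ∅  — Q cannot continue

cabb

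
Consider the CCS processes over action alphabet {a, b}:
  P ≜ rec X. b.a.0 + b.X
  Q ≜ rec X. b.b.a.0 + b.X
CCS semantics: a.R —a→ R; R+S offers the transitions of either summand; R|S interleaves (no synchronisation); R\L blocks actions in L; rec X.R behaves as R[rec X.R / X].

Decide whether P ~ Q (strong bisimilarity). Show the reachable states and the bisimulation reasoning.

NO

P's transition system — 3 states:
  p0 = rec X. b.a.0 + b.X :: --b--▸ p0, --b--▸ p1
  p1 = a.0 :: --a--▸ p2
  p2 = 0 :: ·
Q's transition system — 4 states:
  q0 = rec X. b.b.a.0 + b.X :: --b--▸ q0, --b--▸ q1
  q1 = b.a.0 :: --b--▸ q2
  q2 = a.0 :: --a--▸ q3
  q3 = 0 :: ·
Bisimilarity quotient blocks:
  B0 = {p0}
  B1 = {p1, q2}
  B2 = {p2, q3}
  B3 = {q0}
  B4 = {q1}
p0 ∈ B0, q0 ∈ B3 → different blocks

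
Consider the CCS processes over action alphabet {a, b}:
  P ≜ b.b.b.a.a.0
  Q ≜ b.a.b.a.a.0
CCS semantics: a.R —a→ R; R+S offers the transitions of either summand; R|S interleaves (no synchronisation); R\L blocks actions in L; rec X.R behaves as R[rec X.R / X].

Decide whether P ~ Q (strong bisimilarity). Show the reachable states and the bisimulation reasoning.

not bisimilar

Reachable graph of P (6 states):
  s0 = b.b.b.a.a.0 :: -b-> s1
  s1 = b.b.a.a.0 :: -b-> s2
  s2 = b.a.a.0 :: -b-> s3
  s3 = a.a.0 :: -a-> s4
  s4 = a.0 :: -a-> s5
  s5 = 0 :: stopped
Reachable graph of Q (6 states):
  t0 = b.a.b.a.a.0 :: -b-> t1
  t1 = a.b.a.a.0 :: -a-> t2
  t2 = b.a.a.0 :: -b-> t3
  t3 = a.a.0 :: -a-> t4
  t4 = a.0 :: -a-> t5
  t5 = 0 :: stopped
Partition-refinement fixed point:
  B0 = {s0}
  B1 = {s1}
  B2 = {s2, t2}
  B3 = {s3, t3}
  B4 = {s4, t4}
  B5 = {s5, t5}
  B6 = {t0}
  B7 = {t1}
s0 ∈ B0, t0 ∈ B6 → different blocks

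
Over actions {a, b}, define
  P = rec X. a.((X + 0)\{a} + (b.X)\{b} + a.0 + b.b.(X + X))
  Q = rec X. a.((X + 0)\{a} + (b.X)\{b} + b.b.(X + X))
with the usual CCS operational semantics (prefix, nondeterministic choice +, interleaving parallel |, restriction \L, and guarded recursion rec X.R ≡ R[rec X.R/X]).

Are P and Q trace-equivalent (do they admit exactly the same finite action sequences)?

LTS(P): 5 reachable states
  u0 = rec X. a.((X + 0)\{a} + (b.X)\{b} + a.0 + b.b.(X + X)) has moves —a→ u1
  u1 = ((rec X. a.((X + 0)\{a} + (b.X)\{b} + a.0 + b.b.(X + X))) + 0)\{a} + (b.(rec X. a.((X + 0)\{a} + (b.X)\{b} + a.0 + b.b.(X + X))))\{b} + a.0 + b.b.((rec X. a.((X + 0)\{a} + (b.X)\{b} + a.0 + b.b.(X + X))) + (rec X. a.((X + 0)\{a} + (b.X)\{b} + a.0 + b.b.(X + X)))) has moves —a→ u2, —b→ u3
  u2 = 0 has moves deadlocked
  u3 = b.((rec X. a.((X + 0)\{a} + (b.X)\{b} + a.0 + b.b.(X + X))) + (rec X. a.((X + 0)\{a} + (b.X)\{b} + a.0 + b.b.(X + X)))) has moves —b→ u4
  u4 = (rec X. a.((X + 0)\{a} + (b.X)\{b} + a.0 + b.b.(X + X))) + (rec X. a.((X + 0)\{a} + (b.X)\{b} + a.0 + b.b.(X + X))) has moves —a→ u1
LTS(Q): 4 reachable states
  v0 = rec X. a.((X + 0)\{a} + (b.X)\{b} + b.b.(X + X)) has moves —a→ v1
  v1 = ((rec X. a.((X + 0)\{a} + (b.X)\{b} + b.b.(X + X))) + 0)\{a} + (b.(rec X. a.((X + 0)\{a} + (b.X)\{b} + b.b.(X + X))))\{b} + b.b.((rec X. a.((X + 0)\{a} + (b.X)\{b} + b.b.(X + X))) + (rec X. a.((X + 0)\{a} + (b.X)\{b} + b.b.(X + X)))) has moves —b→ v2
  v2 = b.((rec X. a.((X + 0)\{a} + (b.X)\{b} + b.b.(X + X))) + (rec X. a.((X + 0)\{a} + (b.X)\{b} + b.b.(X + X)))) has moves —b→ v3
  v3 = (rec X. a.((X + 0)\{a} + (b.X)\{b} + b.b.(X + X))) + (rec X. a.((X + 0)\{a} + (b.X)\{b} + b.b.(X + X))) has moves —a→ v1
Trace ⟨aa⟩ through P, begin at {u0}:
  [1] a ⇒ {u1}
  [2] a ⇒ {u2}
  — P admits the full trace.
Trace ⟨aa⟩ through Q, begin at {v0}:
  [1] a ⇒ {v1}
  [2] a ⇒ ∅  — Q cannot continue

trace-distinct — witness ⟨aa⟩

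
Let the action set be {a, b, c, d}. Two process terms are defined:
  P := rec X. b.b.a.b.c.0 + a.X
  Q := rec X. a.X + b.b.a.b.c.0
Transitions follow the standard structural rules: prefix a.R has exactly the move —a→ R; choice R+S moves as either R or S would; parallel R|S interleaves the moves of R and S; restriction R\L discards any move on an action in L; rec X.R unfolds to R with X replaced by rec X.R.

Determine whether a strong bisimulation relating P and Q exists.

YES

LTS(P): 6 reachable states
  m0 = rec X. b.b.a.b.c.0 + a.X → ··a··> m0, ··b··> m1
  m1 = b.a.b.c.0 → ··b··> m2
  m2 = a.b.c.0 → ··a··> m3
  m3 = b.c.0 → ··b··> m4
  m4 = c.0 → ··c··> m5
  m5 = 0 → ·
LTS(Q): 6 reachable states
  n0 = rec X. a.X + b.b.a.b.c.0 → ··a··> n0, ··b··> n1
  n1 = b.a.b.c.0 → ··b··> n2
  n2 = a.b.c.0 → ··a··> n3
  n3 = b.c.0 → ··b··> n4
  n4 = c.0 → ··c··> n5
  n5 = 0 → ·
Bisimilarity quotient blocks:
  B0 = {m0, n0}
  B1 = {m1, n1}
  B2 = {m2, n2}
  B3 = {m3, n3}
  B4 = {m4, n4}
  B5 = {m5, n5}
m0 ∈ B0, n0 ∈ B0 → same block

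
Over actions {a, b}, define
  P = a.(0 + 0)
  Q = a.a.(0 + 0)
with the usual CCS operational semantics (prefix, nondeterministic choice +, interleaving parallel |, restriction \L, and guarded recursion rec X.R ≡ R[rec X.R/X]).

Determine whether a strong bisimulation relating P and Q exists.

not bisimilar

LTS(P): 2 reachable states
  u0 = a.(0 + 0) | --a--▸ u1
  u1 = 0 + 0 | stopped
LTS(Q): 3 reachable states
  v0 = a.a.(0 + 0) | --a--▸ v1
  v1 = a.(0 + 0) | --a--▸ v2
  v2 = 0 + 0 | stopped
Coarsest stable partition (strong bisimilarity classes):
  B0 = {u0, v1}
  B1 = {u1, v2}
  B2 = {v0}
u0 ∈ B0, v0 ∈ B2 → different blocks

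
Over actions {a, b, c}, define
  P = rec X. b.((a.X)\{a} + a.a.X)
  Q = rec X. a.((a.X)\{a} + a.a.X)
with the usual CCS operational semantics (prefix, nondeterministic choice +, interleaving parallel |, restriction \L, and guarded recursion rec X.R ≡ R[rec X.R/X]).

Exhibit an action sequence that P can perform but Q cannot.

LTS(P): 3 reachable states
  p0 = rec X. b.((a.X)\{a} + a.a.X) has moves ··b··> p1
  p1 = (a.(rec X. b.((a.X)\{a} + a.a.X)))\{a} + a.a.(rec X. b.((a.X)\{a} + a.a.X)) has moves ··a··> p2
  p2 = a.(rec X. b.((a.X)\{a} + a.a.X)) has moves ··a··> p0
LTS(Q): 3 reachable states
  q0 = rec X. a.((a.X)\{a} + a.a.X) has moves ··a··> q1
  q1 = (a.(rec X. a.((a.X)\{a} + a.a.X)))\{a} + a.a.(rec X. a.((a.X)\{a} + a.a.X)) has moves ··a··> q2
  q2 = a.(rec X. a.((a.X)\{a} + a.a.X)) has moves ··a··> q0
Trace ⟨b⟩ through P, begin at {p0}:
  after b @ step 1: {p1}
  P completes σ.
Trace ⟨b⟩ through Q, begin at {q0}:
  after b @ step 1: ∅  — Q cannot continue

b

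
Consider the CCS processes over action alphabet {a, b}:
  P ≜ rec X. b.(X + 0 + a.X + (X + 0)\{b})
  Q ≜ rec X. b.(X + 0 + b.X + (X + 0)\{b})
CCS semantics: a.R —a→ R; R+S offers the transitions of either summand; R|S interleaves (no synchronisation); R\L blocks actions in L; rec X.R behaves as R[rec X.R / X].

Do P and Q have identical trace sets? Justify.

Reachable graph of P (2 states):
  u0 = rec X. b.(X + 0 + a.X + (X + 0)\{b}) | -b-> u1
  u1 = (rec X. b.(X + 0 + a.X + (X + 0)\{b})) + 0 + a.(rec X. b.(X + 0 + a.X + (X + 0)\{b})) + ((rec X. b.(X + 0 + a.X + (X + 0)\{b})) + 0)\{b} | -a-> u0, -b-> u1
Reachable graph of Q (2 states):
  v0 = rec X. b.(X + 0 + b.X + (X + 0)\{b}) | -b-> v1
  v1 = (rec X. b.(X + 0 + b.X + (X + 0)\{b})) + 0 + b.(rec X. b.(X + 0 + b.X + (X + 0)\{b})) + ((rec X. b.(X + 0 + b.X + (X + 0)\{b})) + 0)\{b} | -b-> v0, -b-> v1
Run σ = ⟨ba⟩ on P: start {u0}
  [1] b ⇒ {u1}
  [2] a ⇒ {u0}
  ✓ P
Run σ = ⟨ba⟩ on Q: start {v0}
  [1] b ⇒ {v1}
  [2] a ⇒ no successor for Q

traces(P) ≠ traces(Q) — witness ⟨ba⟩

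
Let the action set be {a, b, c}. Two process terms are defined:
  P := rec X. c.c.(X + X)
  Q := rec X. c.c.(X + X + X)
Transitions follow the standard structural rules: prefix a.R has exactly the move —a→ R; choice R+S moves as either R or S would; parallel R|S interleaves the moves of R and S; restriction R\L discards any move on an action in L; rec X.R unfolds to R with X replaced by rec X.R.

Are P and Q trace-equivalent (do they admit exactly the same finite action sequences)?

trace-equivalent

P's transition system — 3 states:
  u0 = rec X. c.c.(X + X) → --c--▸ u1
  u1 = c.((rec X. c.c.(X + X)) + (rec X. c.c.(X + X))) → --c--▸ u2
  u2 = (rec X. c.c.(X + X)) + (rec X. c.c.(X + X)) → --c--▸ u1
Q's transition system — 3 states:
  v0 = rec X. c.c.(X + X + X) → --c--▸ v1
  v1 = c.((rec X. c.c.(X + X + X)) + (rec X. c.c.(X + X + X)) + (rec X. c.c.(X + X + X))) → --c--▸ v2
  v2 = (rec X. c.c.(X + X + X)) + (rec X. c.c.(X + X + X)) + (rec X. c.c.(X + X + X)) → --c--▸ v1
Bisimilarity quotient blocks:
  B0 = {u0, u1, u2, v0, v1, v2}
u0 ∈ B0, v0 ∈ B0 → same block
Bisimilar ⇒ trace-equivalent.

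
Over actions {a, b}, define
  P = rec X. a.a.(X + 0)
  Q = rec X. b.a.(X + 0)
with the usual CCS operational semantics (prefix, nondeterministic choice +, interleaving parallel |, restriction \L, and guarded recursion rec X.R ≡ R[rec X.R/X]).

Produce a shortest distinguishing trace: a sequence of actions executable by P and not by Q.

Reachable graph of P (3 states):
  u0 = rec X. a.a.(X + 0) has moves --a--▸ u1
  u1 = a.((rec X. a.a.(X + 0)) + 0) has moves --a--▸ u2
  u2 = (rec X. a.a.(X + 0)) + 0 has moves --a--▸ u1
Reachable graph of Q (3 states):
  v0 = rec X. b.a.(X + 0) has moves --b--▸ v1
  v1 = a.((rec X. b.a.(X + 0)) + 0) has moves --a--▸ v2
  v2 = (rec X. b.a.(X + 0)) + 0 has moves --b--▸ v1
Run σ = ⟨a⟩ on P: start {u0}
  [1] a ⇒ {u1}
  ✓ P
Run σ = ⟨a⟩ on Q: start {v0}
  [1] a ⇒ ∅ (Q stuck)

a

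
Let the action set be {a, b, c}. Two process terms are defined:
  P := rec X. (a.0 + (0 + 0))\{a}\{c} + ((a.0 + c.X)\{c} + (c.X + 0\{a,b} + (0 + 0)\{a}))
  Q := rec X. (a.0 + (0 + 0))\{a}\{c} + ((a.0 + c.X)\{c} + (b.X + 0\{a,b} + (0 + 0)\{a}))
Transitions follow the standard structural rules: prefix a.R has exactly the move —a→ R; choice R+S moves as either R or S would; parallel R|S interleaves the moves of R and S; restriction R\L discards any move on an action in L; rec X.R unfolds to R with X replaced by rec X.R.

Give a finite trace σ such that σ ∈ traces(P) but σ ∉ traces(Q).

c

P's transition system — 2 states:
  p0 = rec X. (a.0 + (0 + 0))\{a}\{c} + ((a.0 + c.X)\{c} + (c.X + 0\{a,b} + (0 + 0)\{a})) | —a→ p1, —c→ p0
  p1 = 0\{c} | ·
Q's transition system — 2 states:
  q0 = rec X. (a.0 + (0 + 0))\{a}\{c} + ((a.0 + c.X)\{c} + (b.X + 0\{a,b} + (0 + 0)\{a})) | —a→ q1, —b→ q0
  q1 = 0\{c} | ·
Executing c from P (initial set {p0}):
  [1] c ⇒ {p0}
  P completes σ.
Executing c from Q (initial set {q0}):
  [1] c ⇒ ∅ (Q stuck)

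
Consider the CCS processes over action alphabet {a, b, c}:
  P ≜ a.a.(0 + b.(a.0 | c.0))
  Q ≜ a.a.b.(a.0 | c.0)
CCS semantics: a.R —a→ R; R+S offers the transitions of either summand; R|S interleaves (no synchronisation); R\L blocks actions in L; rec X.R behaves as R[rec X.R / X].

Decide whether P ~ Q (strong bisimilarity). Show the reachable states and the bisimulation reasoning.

P ~ Q

P's transition system — 7 states:
  p0 = a.a.(0 + b.(a.0 | c.0)) :: --a--▸ p1
  p1 = a.(0 + b.(a.0 | c.0)) :: --a--▸ p2
  p2 = 0 + b.(a.0 | c.0) :: --b--▸ p3
  p3 = a.0 | c.0 :: --a--▸ p4, --c--▸ p5
  p4 = 0 | c.0 :: --c--▸ p6
  p5 = a.0 | 0 :: --a--▸ p6
  p6 = 0 | 0 :: (no moves)
Q's transition system — 7 states:
  q0 = a.a.b.(a.0 | c.0) :: --a--▸ q1
  q1 = a.b.(a.0 | c.0) :: --a--▸ q2
  q2 = b.(a.0 | c.0) :: --b--▸ q3
  q3 = a.0 | c.0 :: --a--▸ q4, --c--▸ q5
  q4 = 0 | c.0 :: --c--▸ q6
  q5 = a.0 | 0 :: --a--▸ q6
  q6 = 0 | 0 :: (no moves)
Coarsest stable partition (strong bisimilarity classes):
  B0 = {p0, q0}
  B1 = {p1, q1}
  B2 = {p2, q2}
  B3 = {p3, q3}
  B4 = {p5, q5}
  B5 = {p6, q6}
  B6 = {p4, q4}
p0 ∈ B0, q0 ∈ B0 → same block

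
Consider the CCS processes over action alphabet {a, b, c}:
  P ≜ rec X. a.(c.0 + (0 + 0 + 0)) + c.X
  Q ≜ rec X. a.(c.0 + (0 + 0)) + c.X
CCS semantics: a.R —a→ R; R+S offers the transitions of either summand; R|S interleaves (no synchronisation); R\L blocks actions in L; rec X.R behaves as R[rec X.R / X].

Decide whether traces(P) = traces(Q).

trace-equivalent

LTS(P): 3 reachable states
  p0 = rec X. a.(c.0 + (0 + 0 + 0)) + c.X :: =a=> p1, =c=> p0
  p1 = c.0 + (0 + 0 + 0) :: =c=> p2
  p2 = 0 :: (no moves)
LTS(Q): 3 reachable states
  q0 = rec X. a.(c.0 + (0 + 0)) + c.X :: =a=> q1, =c=> q0
  q1 = c.0 + (0 + 0) :: =c=> q2
  q2 = 0 :: (no moves)
Bisimilarity quotient blocks:
  B0 = {p0, q0}
  B1 = {p1, q1}
  B2 = {p2, q2}
p0 ∈ B0, q0 ∈ B0 → same block
Bisimilar ⇒ trace-equivalent.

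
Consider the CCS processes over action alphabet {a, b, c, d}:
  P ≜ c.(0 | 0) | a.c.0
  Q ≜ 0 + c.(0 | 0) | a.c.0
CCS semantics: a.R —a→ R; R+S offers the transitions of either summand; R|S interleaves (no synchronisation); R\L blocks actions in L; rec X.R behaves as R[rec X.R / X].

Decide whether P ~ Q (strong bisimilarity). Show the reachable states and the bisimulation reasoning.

P ~ Q

LTS(P): 6 reachable states
  u0 = c.(0 | 0) | a.c.0 has moves --a--▸ u1, --c--▸ u2
  u1 = c.(0 | 0) | c.0 has moves --c--▸ u3, --c--▸ u4
  u2 = 0 | 0 | a.c.0 has moves --a--▸ u3
  u3 = 0 | 0 | c.0 has moves --c--▸ u5
  u4 = c.(0 | 0) | 0 has moves --c--▸ u5
  u5 = 0 | 0 | 0 has moves (no moves)
LTS(Q): 6 reachable states
  v0 = 0 + c.(0 | 0) | a.c.0 has moves --a--▸ v1, --c--▸ v2
  v1 = c.(0 | 0) | c.0 has moves --c--▸ v3, --c--▸ v4
  v2 = 0 | 0 | a.c.0 has moves --a--▸ v3
  v3 = 0 | 0 | c.0 has moves --c--▸ v5
  v4 = c.(0 | 0) | 0 has moves --c--▸ v5
  v5 = 0 | 0 | 0 has moves (no moves)
Bisimilarity quotient blocks:
  B0 = {u0, v0}
  B1 = {u1, v1}
  B2 = {u3, u4, v3, v4}
  B3 = {u5, v5}
  B4 = {u2, v2}
u0 ∈ B0, v0 ∈ B0 → same block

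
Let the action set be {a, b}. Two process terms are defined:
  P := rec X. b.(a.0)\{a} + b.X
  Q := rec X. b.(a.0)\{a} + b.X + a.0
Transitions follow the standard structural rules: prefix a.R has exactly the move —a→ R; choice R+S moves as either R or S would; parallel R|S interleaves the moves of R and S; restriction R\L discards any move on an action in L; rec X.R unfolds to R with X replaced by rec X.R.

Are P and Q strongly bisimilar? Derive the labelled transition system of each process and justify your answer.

NO

LTS(P): 2 reachable states
  p0 = rec X. b.(a.0)\{a} + b.X | —b→ p0, —b→ p1
  p1 = (a.0)\{a} | ·
LTS(Q): 3 reachable states
  q0 = rec X. b.(a.0)\{a} + b.X + a.0 | —a→ q1, —b→ q0, —b→ q2
  q1 = 0 | ·
  q2 = (a.0)\{a} | ·
Partition-refinement fixed point:
  B0 = {p0}
  B1 = {p1, q1, q2}
  B2 = {q0}
p0 ∈ B0, q0 ∈ B2 → different blocks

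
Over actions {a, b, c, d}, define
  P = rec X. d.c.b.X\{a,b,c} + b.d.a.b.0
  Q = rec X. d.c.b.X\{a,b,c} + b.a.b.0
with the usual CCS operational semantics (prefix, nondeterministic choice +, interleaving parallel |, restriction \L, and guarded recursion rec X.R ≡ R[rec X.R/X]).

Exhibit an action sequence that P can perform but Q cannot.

P's transition system — 9 states:
  s0 = rec X. d.c.b.X\{a,b,c} + b.d.a.b.0 | —b→ s1, —d→ s2
  s1 = d.a.b.0 | —d→ s3
  s2 = c.b.(rec X. d.c.b.X\{a,b,c} + b.d.a.b.0)\{a,b,c} | —c→ s4
  s3 = a.b.0 | —a→ s5
  s4 = b.(rec X. d.c.b.X\{a,b,c} + b.d.a.b.0)\{a,b,c} | —b→ s6
  s5 = b.0 | —b→ s7
  s6 = (rec X. d.c.b.X\{a,b,c} + b.d.a.b.0)\{a,b,c} | —d→ s8
  s7 = 0 | stopped
  s8 = (c.b.(rec X. d.c.b.X\{a,b,c} + b.d.a.b.0)\{a,b,c})\{a,b,c} | stopped
Q's transition system — 8 states:
  t0 = rec X. d.c.b.X\{a,b,c} + b.a.b.0 | —b→ t1, —d→ t2
  t1 = a.b.0 | —a→ t3
  t2 = c.b.(rec X. d.c.b.X\{a,b,c} + b.a.b.0)\{a,b,c} | —c→ t4
  t3 = b.0 | —b→ t5
  t4 = b.(rec X. d.c.b.X\{a,b,c} + b.a.b.0)\{a,b,c} | —b→ t6
  t5 = 0 | stopped
  t6 = (rec X. d.c.b.X\{a,b,c} + b.a.b.0)\{a,b,c} | —d→ t7
  t7 = (c.b.(rec X. d.c.b.X\{a,b,c} + b.a.b.0)\{a,b,c})\{a,b,c} | stopped
Trace ⟨bd⟩ through P, begin at {s0}:
  after b @ step 1: {s1}
  after d @ step 2: {s3}
  ✓ P
Trace ⟨bd⟩ through Q, begin at {t0}:
  after b @ step 1: {t1}
  after d @ step 2: ∅ (Q stuck)

bd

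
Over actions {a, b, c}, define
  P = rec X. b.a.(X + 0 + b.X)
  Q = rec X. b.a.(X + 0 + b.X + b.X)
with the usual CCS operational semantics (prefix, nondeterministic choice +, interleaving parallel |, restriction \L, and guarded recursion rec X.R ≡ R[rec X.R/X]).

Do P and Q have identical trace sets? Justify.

traces(P) = traces(Q)

LTS(P): 3 reachable states
  p0 = rec X. b.a.(X + 0 + b.X) | ··b··> p1
  p1 = a.((rec X. b.a.(X + 0 + b.X)) + 0 + b.(rec X. b.a.(X + 0 + b.X))) | ··a··> p2
  p2 = (rec X. b.a.(X + 0 + b.X)) + 0 + b.(rec X. b.a.(X + 0 + b.X)) | ··b··> p0, ··b··> p1
LTS(Q): 3 reachable states
  q0 = rec X. b.a.(X + 0 + b.X + b.X) | ··b··> q1
  q1 = a.((rec X. b.a.(X + 0 + b.X + b.X)) + 0 + b.(rec X. b.a.(X + 0 + b.X + b.X)) + b.(rec X. b.a.(X + 0 + b.X + b.X))) | ··a··> q2
  q2 = (rec X. b.a.(X + 0 + b.X + b.X)) + 0 + b.(rec X. b.a.(X + 0 + b.X + b.X)) + b.(rec X. b.a.(X + 0 + b.X + b.X)) | ··b··> q0, ··b··> q1
Coarsest stable partition (strong bisimilarity classes):
  B0 = {p0, q0}
  B1 = {p1, q1}
  B2 = {p2, q2}
p0 ∈ B0, q0 ∈ B0 → same block
Bisimilar ⇒ trace-equivalent.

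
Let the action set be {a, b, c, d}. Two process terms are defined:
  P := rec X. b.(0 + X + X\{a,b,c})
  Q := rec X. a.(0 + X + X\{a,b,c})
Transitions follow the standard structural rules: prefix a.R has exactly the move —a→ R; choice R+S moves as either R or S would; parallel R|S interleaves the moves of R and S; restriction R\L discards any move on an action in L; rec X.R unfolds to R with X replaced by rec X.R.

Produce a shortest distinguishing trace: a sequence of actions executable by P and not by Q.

b

Reachable graph of P (2 states):
  p0 = rec X. b.(0 + X + X\{a,b,c}) ⊢ --b--▸ p1
  p1 = 0 + (rec X. b.(0 + X + X\{a,b,c})) + (rec X. b.(0 + X + X\{a,b,c}))\{a,b,c} ⊢ --b--▸ p1
Reachable graph of Q (2 states):
  q0 = rec X. a.(0 + X + X\{a,b,c}) ⊢ --a--▸ q1
  q1 = 0 + (rec X. a.(0 + X + X\{a,b,c})) + (rec X. a.(0 + X + X\{a,b,c}))\{a,b,c} ⊢ --a--▸ q1
Executing b from P (initial set {p0}):
  step 1 (b): {p1}
  ✓ P
Executing b from Q (initial set {q0}):
  step 1 (b): ∅ (Q stuck)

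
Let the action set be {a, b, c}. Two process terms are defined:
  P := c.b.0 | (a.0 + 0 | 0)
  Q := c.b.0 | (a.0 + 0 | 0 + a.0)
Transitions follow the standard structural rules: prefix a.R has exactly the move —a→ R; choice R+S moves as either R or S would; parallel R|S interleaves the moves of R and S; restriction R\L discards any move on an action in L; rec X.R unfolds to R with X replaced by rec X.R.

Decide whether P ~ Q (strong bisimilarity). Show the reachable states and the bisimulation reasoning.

YES

LTS(P): 6 reachable states
  p0 = c.b.0 | (a.0 + 0 | 0) has moves —a→ p1, —c→ p2
  p1 = c.b.0 | 0 has moves —c→ p3
  p2 = b.0 | (a.0 + 0 | 0) has moves —a→ p3, —b→ p4
  p3 = b.0 | 0 has moves —b→ p5
  p4 = 0 | (a.0 + 0 | 0) has moves —a→ p5
  p5 = 0 | 0 has moves (no moves)
LTS(Q): 6 reachable states
  q0 = c.b.0 | (a.0 + 0 | 0 + a.0) has moves —a→ q1, —c→ q2
  q1 = c.b.0 | 0 has moves —c→ q3
  q2 = b.0 | (a.0 + 0 | 0 + a.0) has moves —a→ q3, —b→ q4
  q3 = b.0 | 0 has moves —b→ q5
  q4 = 0 | (a.0 + 0 | 0 + a.0) has moves —a→ q5
  q5 = 0 | 0 has moves (no moves)
Coarsest stable partition (strong bisimilarity classes):
  B0 = {p0, q0}
  B1 = {p2, q2}
  B2 = {p4, q4}
  B3 = {p5, q5}
  B4 = {p3, q3}
  B5 = {p1, q1}
p0 ∈ B0, q0 ∈ B0 → same block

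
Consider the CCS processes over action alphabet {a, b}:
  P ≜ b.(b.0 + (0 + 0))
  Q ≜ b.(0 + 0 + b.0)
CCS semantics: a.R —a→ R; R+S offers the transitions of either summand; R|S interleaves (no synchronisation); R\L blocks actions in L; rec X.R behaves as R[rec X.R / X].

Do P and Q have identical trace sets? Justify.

trace-equivalent

P's transition system — 3 states:
  s0 = b.(b.0 + (0 + 0)) ⊢ —b→ s1
  s1 = b.0 + (0 + 0) ⊢ —b→ s2
  s2 = 0 ⊢ ∅
Q's transition system — 3 states:
  t0 = b.(0 + 0 + b.0) ⊢ —b→ t1
  t1 = 0 + 0 + b.0 ⊢ —b→ t2
  t2 = 0 ⊢ ∅
Bisimilarity quotient blocks:
  B0 = {s0, t0}
  B1 = {s1, t1}
  B2 = {s2, t2}
s0 ∈ B0, t0 ∈ B0 → same block
Bisimilar ⇒ trace-equivalent.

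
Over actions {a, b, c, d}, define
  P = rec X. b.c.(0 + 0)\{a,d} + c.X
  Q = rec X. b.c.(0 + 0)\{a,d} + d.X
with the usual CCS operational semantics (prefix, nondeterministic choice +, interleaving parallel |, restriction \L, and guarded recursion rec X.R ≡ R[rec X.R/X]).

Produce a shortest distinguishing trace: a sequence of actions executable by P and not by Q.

c

LTS(P): 3 reachable states
  p0 = rec X. b.c.(0 + 0)\{a,d} + c.X | ··b··> p1, ··c··> p0
  p1 = c.(0 + 0)\{a,d} | ··c··> p2
  p2 = (0 + 0)\{a,d} | ·
LTS(Q): 3 reachable states
  q0 = rec X. b.c.(0 + 0)\{a,d} + d.X | ··b··> q1, ··d··> q0
  q1 = c.(0 + 0)\{a,d} | ··c··> q2
  q2 = (0 + 0)\{a,d} | ·
Run σ = ⟨c⟩ on P: start {p0}
  after c @ step 1: {p0}
  P completes σ.
Run σ = ⟨c⟩ on Q: start {q0}
  after c @ step 1: ∅ (Q stuck)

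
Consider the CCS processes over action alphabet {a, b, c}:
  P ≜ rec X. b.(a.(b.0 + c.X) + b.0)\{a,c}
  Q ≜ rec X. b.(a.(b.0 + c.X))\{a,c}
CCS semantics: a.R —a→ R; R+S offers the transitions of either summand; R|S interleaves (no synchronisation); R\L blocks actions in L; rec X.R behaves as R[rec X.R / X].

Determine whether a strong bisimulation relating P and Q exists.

NO

LTS(P): 3 reachable states
  p0 = rec X. b.(a.(b.0 + c.X) + b.0)\{a,c} | —b→ p1
  p1 = (a.(b.0 + c.(rec X. b.(a.(b.0 + c.X) + b.0)\{a,c})) + b.0)\{a,c} | —b→ p2
  p2 = 0\{a,c} | ·
LTS(Q): 2 reachable states
  q0 = rec X. b.(a.(b.0 + c.X))\{a,c} | —b→ q1
  q1 = (a.(b.0 + c.(rec X. b.(a.(b.0 + c.X))\{a,c})))\{a,c} | ·
Coarsest stable partition (strong bisimilarity classes):
  B0 = {p0}
  B1 = {p1, q0}
  B2 = {p2, q1}
p0 ∈ B0, q0 ∈ B1 → different blocks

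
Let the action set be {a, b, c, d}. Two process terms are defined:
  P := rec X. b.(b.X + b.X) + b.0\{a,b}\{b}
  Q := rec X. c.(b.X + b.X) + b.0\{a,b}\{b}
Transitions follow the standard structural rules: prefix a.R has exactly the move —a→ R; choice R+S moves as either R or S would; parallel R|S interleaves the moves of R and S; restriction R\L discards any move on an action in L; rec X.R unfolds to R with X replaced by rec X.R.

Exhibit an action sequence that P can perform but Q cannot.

bb

LTS(P): 3 reachable states
  m0 = rec X. b.(b.X + b.X) + b.0\{a,b}\{b} has moves --b--▸ m1, --b--▸ m2
  m1 = 0\{a,b}\{b} has moves ∅
  m2 = b.(rec X. b.(b.X + b.X) + b.0\{a,b}\{b}) + b.(rec X. b.(b.X + b.X) + b.0\{a,b}\{b}) has moves --b--▸ m0
LTS(Q): 3 reachable states
  n0 = rec X. c.(b.X + b.X) + b.0\{a,b}\{b} has moves --b--▸ n1, --c--▸ n2
  n1 = 0\{a,b}\{b} has moves ∅
  n2 = b.(rec X. c.(b.X + b.X) + b.0\{a,b}\{b}) + b.(rec X. c.(b.X + b.X) + b.0\{a,b}\{b}) has moves --b--▸ n0
Run σ = ⟨bb⟩ on P: start {m0}
  after b @ step 1: {m1, m2}
  after b @ step 2: {m0}
  ✓ P
Run σ = ⟨bb⟩ on Q: start {n0}
  after b @ step 1: {n1}
  after b @ step 2: ∅ (Q stuck)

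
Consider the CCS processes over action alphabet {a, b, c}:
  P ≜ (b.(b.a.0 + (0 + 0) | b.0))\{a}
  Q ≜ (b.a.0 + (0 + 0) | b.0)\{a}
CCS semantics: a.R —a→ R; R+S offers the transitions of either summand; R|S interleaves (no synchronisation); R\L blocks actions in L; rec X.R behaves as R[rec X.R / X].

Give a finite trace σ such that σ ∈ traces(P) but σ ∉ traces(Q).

bb

P's transition system — 4 states:
  p0 = (b.(b.a.0 + (0 + 0) | b.0))\{a} :: --b--▸ p1
  p1 = (b.a.0 + (0 + 0) | b.0)\{a} :: --b--▸ p2, --b--▸ p3
  p2 = ((0 + 0) | 0)\{a} :: ·
  p3 = (a.0)\{a} :: ·
Q's transition system — 3 states:
  q0 = (b.a.0 + (0 + 0) | b.0)\{a} :: --b--▸ q1, --b--▸ q2
  q1 = ((0 + 0) | 0)\{a} :: ·
  q2 = (a.0)\{a} :: ·
Executing bb from P (initial set {p0}):
  [1] b ⇒ {p1}
  [2] b ⇒ {p2, p3}
  P completes σ.
Executing bb from Q (initial set {q0}):
  [1] b ⇒ {q1, q2}
  [2] b ⇒ ∅  — Q cannot continue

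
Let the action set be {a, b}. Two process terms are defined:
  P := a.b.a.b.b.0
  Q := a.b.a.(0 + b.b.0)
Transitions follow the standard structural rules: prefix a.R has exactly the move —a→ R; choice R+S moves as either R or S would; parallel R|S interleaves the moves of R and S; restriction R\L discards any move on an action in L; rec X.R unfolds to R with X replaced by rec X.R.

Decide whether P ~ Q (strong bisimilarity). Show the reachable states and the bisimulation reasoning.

bisimilar

LTS(P): 6 reachable states
  m0 = a.b.a.b.b.0 | -a-> m1
  m1 = b.a.b.b.0 | -b-> m2
  m2 = a.b.b.0 | -a-> m3
  m3 = b.b.0 | -b-> m4
  m4 = b.0 | -b-> m5
  m5 = 0 | (no moves)
LTS(Q): 6 reachable states
  n0 = a.b.a.(0 + b.b.0) | -a-> n1
  n1 = b.a.(0 + b.b.0) | -b-> n2
  n2 = a.(0 + b.b.0) | -a-> n3
  n3 = 0 + b.b.0 | -b-> n4
  n4 = b.0 | -b-> n5
  n5 = 0 | (no moves)
Coarsest stable partition (strong bisimilarity classes):
  B0 = {m0, n0}
  B1 = {m1, n1}
  B2 = {m2, n2}
  B3 = {m3, n3}
  B4 = {m4, n4}
  B5 = {m5, n5}
m0 ∈ B0, n0 ∈ B0 → same block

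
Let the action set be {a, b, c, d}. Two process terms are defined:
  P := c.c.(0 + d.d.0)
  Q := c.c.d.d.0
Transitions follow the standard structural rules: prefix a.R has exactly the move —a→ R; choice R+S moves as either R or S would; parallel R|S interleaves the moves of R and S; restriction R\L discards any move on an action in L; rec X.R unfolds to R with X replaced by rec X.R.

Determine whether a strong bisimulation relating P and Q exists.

P ~ Q

P's transition system — 5 states:
  s0 = c.c.(0 + d.d.0) :: —c→ s1
  s1 = c.(0 + d.d.0) :: —c→ s2
  s2 = 0 + d.d.0 :: —d→ s3
  s3 = d.0 :: —d→ s4
  s4 = 0 :: deadlocked
Q's transition system — 5 states:
  t0 = c.c.d.d.0 :: —c→ t1
  t1 = c.d.d.0 :: —c→ t2
  t2 = d.d.0 :: —d→ t3
  t3 = d.0 :: —d→ t4
  t4 = 0 :: deadlocked
Partition-refinement fixed point:
  B0 = {s0, t0}
  B1 = {s1, t1}
  B2 = {s2, t2}
  B3 = {s3, t3}
  B4 = {s4, t4}
s0 ∈ B0, t0 ∈ B0 → same block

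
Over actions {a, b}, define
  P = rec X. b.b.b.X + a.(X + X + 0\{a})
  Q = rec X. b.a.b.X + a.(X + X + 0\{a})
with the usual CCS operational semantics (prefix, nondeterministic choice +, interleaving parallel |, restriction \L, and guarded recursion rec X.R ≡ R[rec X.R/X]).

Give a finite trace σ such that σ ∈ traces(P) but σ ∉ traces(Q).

P's transition system — 4 states:
  p0 = rec X. b.b.b.X + a.(X + X + 0\{a}) | —a→ p1, —b→ p2
  p1 = (rec X. b.b.b.X + a.(X + X + 0\{a})) + (rec X. b.b.b.X + a.(X + X + 0\{a})) + 0\{a} | —a→ p1, —b→ p2
  p2 = b.b.(rec X. b.b.b.X + a.(X + X + 0\{a})) | —b→ p3
  p3 = b.(rec X. b.b.b.X + a.(X + X + 0\{a})) | —b→ p0
Q's transition system — 4 states:
  q0 = rec X. b.a.b.X + a.(X + X + 0\{a}) | —a→ q1, —b→ q2
  q1 = (rec X. b.a.b.X + a.(X + X + 0\{a})) + (rec X. b.a.b.X + a.(X + X + 0\{a})) + 0\{a} | —a→ q1, —b→ q2
  q2 = a.b.(rec X. b.a.b.X + a.(X + X + 0\{a})) | —a→ q3
  q3 = b.(rec X. b.a.b.X + a.(X + X + 0\{a})) | —b→ q0
Executing bb from P (initial set {p0}):
  [1] b ⇒ {p2}
  [2] b ⇒ {p3}
  P completes σ.
Executing bb from Q (initial set {q0}):
  [1] b ⇒ {q2}
  [2] b ⇒ ∅ (Q stuck)

bb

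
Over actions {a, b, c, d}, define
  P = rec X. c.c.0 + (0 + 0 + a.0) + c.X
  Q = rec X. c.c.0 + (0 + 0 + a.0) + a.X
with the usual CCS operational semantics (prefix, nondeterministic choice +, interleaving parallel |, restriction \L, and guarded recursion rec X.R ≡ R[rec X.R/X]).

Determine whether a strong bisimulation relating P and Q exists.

LTS(P): 3 reachable states
  m0 = rec X. c.c.0 + (0 + 0 + a.0) + c.X :: =a=> m1, =c=> m0, =c=> m2
  m1 = 0 :: ·
  m2 = c.0 :: =c=> m1
LTS(Q): 3 reachable states
  n0 = rec X. c.c.0 + (0 + 0 + a.0) + a.X :: =a=> n0, =a=> n1, =c=> n2
  n1 = 0 :: ·
  n2 = c.0 :: =c=> n1
Bisimilarity quotient blocks:
  B0 = {m0}
  B1 = {m1, n1}
  B2 = {m2, n2}
  B3 = {n0}
m0 ∈ B0, n0 ∈ B3 → different blocks

not bisimilar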